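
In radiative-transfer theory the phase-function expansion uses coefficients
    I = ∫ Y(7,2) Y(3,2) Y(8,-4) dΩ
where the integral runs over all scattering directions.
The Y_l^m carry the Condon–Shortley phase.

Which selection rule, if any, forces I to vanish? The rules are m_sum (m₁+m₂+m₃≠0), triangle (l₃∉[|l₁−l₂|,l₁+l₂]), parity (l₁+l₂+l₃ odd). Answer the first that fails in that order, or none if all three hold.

m₁+m₂+m₃ = 2 + 2 − 4 = 0  ✓
triangle: |7−3|=4 ≤ l₃=8 ≤ 7+3=10  ✓
parity: l₁+l₂+l₃ = 18 is even  ✓

none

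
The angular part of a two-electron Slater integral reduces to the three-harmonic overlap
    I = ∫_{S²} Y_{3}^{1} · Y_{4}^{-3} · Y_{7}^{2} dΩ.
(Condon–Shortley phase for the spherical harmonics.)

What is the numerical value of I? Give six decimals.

0.090400

Rules hold: Σm=0, L=14 even, 1≤7≤7.
N = 7·9·15 = 945
Δ = 0!·6!·8!/15! = 1/45045
Racah Σ t=0..0: t=0:+1/20736 = 1/20736
⇒ 3j(3 4 7; 0 0 0)² = 35/1287, sgn -1
Racah Σ t=0..0: t=0:+1/241920 = 1/241920
⇒ 3j(3 4 7; 1 -3 2)² = 4/1001, sgn -1
4πI² = N·(3j₀)²·(3jₘ)² = 2100/20449
I = +1·√(0.102695/4π) = 0.09040005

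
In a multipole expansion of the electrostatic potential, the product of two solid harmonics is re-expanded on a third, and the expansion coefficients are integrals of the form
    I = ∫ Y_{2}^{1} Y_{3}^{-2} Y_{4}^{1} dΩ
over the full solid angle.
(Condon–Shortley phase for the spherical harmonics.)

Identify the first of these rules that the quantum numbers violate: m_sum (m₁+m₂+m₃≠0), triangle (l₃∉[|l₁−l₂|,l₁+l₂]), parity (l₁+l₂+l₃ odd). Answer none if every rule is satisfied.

azimuthal sum: 1 − 2 + 1 = 0  ✓
1 ≤ 4 ≤ 5 (triangle on l)  ✓
L = 2 + 3 + 4 = 9 (odd)  ✗

parity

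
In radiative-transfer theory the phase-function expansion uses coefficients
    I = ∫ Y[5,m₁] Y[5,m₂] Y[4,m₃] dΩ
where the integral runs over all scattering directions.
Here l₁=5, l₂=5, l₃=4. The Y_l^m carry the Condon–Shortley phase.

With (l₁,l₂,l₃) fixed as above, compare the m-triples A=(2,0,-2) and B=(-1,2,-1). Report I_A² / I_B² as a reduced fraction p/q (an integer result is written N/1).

3/5

Shared (l₁,l₂,l₃)=(5,5,4): N and (l;000)² cancel in I_A²/I_B².
A: Δ = 6!·4!·4!/15! = 1/3153150; Racah Σ t=1..3: t=1:−1/11520 t=2:+1/1728 t=3:−1/3456 = 7/34560; ⇒ 3j(5 5 4; 2 0 -2)² = 7/858, sgn +1
B: Δ = 6!·4!·4!/15! = 1/3153150; Racah Σ t=3..6: t=3:−1/5184 t=4:+1/1152 t=5:−1/2880 t=6:+1/103680 = 7/20736; ⇒ 3j(5 5 4; -1 2 -1)² = 35/2574, sgn -1
I_A²/I_B² = (7/858)/(35/2574) = 3/5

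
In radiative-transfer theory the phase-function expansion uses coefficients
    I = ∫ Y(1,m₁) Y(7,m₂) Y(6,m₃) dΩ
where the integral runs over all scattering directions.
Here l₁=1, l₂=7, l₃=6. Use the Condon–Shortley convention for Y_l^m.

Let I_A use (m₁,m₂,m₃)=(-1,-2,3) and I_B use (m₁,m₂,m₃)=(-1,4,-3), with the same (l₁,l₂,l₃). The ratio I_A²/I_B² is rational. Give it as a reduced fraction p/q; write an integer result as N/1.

2/11

Same 1,7,6: normalisation and zero-m 3j drop out of the ratio.
A: Δ: 2! 0! 12! / 15! → 1/1365; sum: t=2:+1/4354560 = 1/4354560; 3j²(1 7 6; -1 -2 3) = Δ·Π!·Σ² = 2/273  (sign -1)
B: Δ: 2! 0! 12! / 15! → 1/1365; sum: t=2:+1/4354560 = 1/4354560; 3j²(1 7 6; -1 4 -3) = Δ·Π!·Σ² = 11/273  (sign -1)
I_A²/I_B² = (2/273)/(11/273) = 2/11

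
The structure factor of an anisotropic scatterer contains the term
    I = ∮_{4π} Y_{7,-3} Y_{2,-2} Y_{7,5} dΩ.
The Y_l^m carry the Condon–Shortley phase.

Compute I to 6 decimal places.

0.139127

Rules hold: Σm=0, L=16 even, 5≤7≤9.
N = 15·5·15 = 1125
Δ = 2!·12!·2!/17! = 1/185640
Racah Σ t=0..2: t=0:+1/2419200 t=1:−1/518400 t=2:+1/2419200 = -1/907200
⇒ 3j(7 2 7; 0 0 0)² = 56/3315, sgn +1
Racah Σ t=0..0: t=0:+1/29030400 = 1/29030400
⇒ 3j(7 2 7; -3 -2 5)² = 99/7735, sgn +1
4πI² = N·(3j₀)²·(3jₘ)² = 11880/48841
I = +1·√(0.243238/4π) = 0.13912687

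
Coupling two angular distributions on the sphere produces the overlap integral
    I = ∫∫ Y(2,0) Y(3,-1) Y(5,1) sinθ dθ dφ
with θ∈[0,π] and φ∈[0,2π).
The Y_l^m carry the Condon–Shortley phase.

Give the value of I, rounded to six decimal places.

-0.227318

m-sum 0 ✓  L=10 even ✓  1≤5≤5 ✓
Π(2lᵢ+1) = 5×7×11 = 385
triangle coeff Δ(2,3,5) = 1/2310
Σ_t [0,0]: t=0:+1/144 = 1/144
(3j)²=10/231 [(2 3 5; 0 0 0)], sign=-1
Σ_t [0,0]: t=0:+1/192 = 1/192
(3j)²=3/77 [(2 3 5; 0 -1 1)], sign=+1
⇒ 4πI² = 50/77
I = (-1)√(50/77/(4π)) = -0.22731846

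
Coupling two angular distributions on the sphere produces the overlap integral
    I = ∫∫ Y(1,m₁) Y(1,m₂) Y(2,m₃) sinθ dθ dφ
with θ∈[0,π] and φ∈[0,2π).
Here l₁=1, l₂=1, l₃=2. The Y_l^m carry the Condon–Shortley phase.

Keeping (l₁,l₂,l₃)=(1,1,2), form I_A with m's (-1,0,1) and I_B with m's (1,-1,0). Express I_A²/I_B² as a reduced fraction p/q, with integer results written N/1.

Same 1,1,2: normalisation and zero-m 3j drop out of the ratio.
A: Δ: 0! 2! 2! / 5! → 1/30; sum: t=0:+1/2 = 1/2; 3j²(1 1 2; -1 0 1) = Δ·Π!·Σ² = 1/10  (sign -1)
B: Δ: 0! 2! 2! / 5! → 1/30; sum: t=0:+1/4 = 1/4; 3j²(1 1 2; 1 -1 0) = Δ·Π!·Σ² = 1/30  (sign +1)
I_A²/I_B² = (1/10)/(1/30) = 3/1

3/1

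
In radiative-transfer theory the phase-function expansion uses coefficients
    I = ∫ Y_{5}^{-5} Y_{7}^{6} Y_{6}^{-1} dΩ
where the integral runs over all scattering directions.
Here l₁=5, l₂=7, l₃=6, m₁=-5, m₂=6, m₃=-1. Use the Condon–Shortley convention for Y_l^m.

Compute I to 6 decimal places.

m-sum 0 ✓  L=18 even ✓  2≤6≤12 ✓
Π(2lᵢ+1) = 11×15×13 = 2145
triangle coeff Δ(5,7,6) = 1/174594420
Σ_t [1,5]: t=1:−1/4147200 t=2:+1/207360 t=3:−1/82944 t=4:+1/207360 t=5:−1/4147200 = -1/345600
(3j)²=420/46189 [(5 7 6; 0 0 0)], sign=-1
Σ_t [6,6]: t=6:+1/87091200 = 1/87091200
(3j)²=10/969 [(5 7 6; -5 6 -1)], sign=-1
⇒ 4πI² = 21000/104329
I = (+1)√(21000/104329/(4π)) = 0.12656167

0.126562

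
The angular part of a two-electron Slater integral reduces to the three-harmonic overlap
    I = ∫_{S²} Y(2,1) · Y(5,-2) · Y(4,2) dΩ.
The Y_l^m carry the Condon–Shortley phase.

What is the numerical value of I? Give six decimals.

0.000000

Σmᵢ = 1 ≠ 0, so the φ-integral vanishes; I = 0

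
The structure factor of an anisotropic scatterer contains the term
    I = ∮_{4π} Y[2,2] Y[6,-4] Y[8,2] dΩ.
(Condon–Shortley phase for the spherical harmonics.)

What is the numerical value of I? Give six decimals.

0.032867

m-sum 0 ✓  L=16 even ✓  4≤8≤8 ✓
Π(2lᵢ+1) = 5×13×17 = 1105
triangle coeff Δ(2,6,8) = 1/30940
Σ_t [0,0]: t=0:+1/2073600 = 1/2073600
(3j)²=28/1105 [(2 6 8; 0 0 0)], sign=+1
Σ_t [0,0]: t=0:+1/174182400 = 1/174182400
(3j)²=3/6188 [(2 6 8; 2 -4 2)], sign=+1
⇒ 4πI² = 3/221
I = (+1)√(3/221/(4π)) = 0.03286696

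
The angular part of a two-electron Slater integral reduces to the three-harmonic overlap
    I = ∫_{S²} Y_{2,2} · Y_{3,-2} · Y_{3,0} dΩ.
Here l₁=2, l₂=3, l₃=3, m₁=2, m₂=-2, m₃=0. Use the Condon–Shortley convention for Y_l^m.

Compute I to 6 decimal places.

Checks pass: Σm=0; 8 even; l₃=3∈[1,5].
(2·2+1)(2·3+1)(2·3+1) = 245
Δ: 2! 2! 4! / 9! → 1/3780
sum: t=0:+1/24 t=1:−1/4 t=2:+1/24 = -1/6
3j²(2 3 3; 0 0 0) = Δ·Π!·Σ² = 4/105  (sign +1)
sum: t=0:+1/24 = 1/24
3j²(2 3 3; 2 -2 0) = Δ·Π!·Σ² = 1/21  (sign -1)
combine: 4πI² = 245·4/105·1/21 = 4/9
take √, sign -1: I = -0.18806319

-0.188063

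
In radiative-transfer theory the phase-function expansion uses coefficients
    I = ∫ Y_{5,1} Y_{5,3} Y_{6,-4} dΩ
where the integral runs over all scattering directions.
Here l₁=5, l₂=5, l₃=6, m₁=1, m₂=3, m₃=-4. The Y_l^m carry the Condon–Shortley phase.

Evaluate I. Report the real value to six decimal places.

-0.069086

Rules hold: Σm=0, L=16 even, 0≤6≤10.
N = 11·11·13 = 1573
Δ = 4!·6!·6!/17! = 1/28588560
Racah Σ t=0..4: t=0:+1/345600 t=1:−1/13824 t=2:+1/5184 t=3:−1/13824 t=4:+1/345600 = 7/129600
⇒ 3j(5 5 6; 0 0 0)² = 80/7293, sgn +1
Racah Σ t=2..4: t=2:+1/138240 t=3:−1/86400 t=4:+1/829440 = -13/4147200
⇒ 3j(5 5 6; 1 3 -4)² = 13/3740, sgn -1
4πI² = N·(3j₀)²·(3jₘ)² = 52/867
I = -1·√(0.0599769/4π) = -0.06908555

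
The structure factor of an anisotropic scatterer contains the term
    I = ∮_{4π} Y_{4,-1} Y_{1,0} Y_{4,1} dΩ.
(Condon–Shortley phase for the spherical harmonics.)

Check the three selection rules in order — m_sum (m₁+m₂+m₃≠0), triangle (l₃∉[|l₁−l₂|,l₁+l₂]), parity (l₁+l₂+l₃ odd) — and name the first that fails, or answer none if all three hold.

Σmᵢ = 0  ✓
l₃∈[|l₁−l₂|,l₁+l₂]=[3,5], have l₃=4  ✓
Σlᵢ = 9 ⇒ odd  ✗

parity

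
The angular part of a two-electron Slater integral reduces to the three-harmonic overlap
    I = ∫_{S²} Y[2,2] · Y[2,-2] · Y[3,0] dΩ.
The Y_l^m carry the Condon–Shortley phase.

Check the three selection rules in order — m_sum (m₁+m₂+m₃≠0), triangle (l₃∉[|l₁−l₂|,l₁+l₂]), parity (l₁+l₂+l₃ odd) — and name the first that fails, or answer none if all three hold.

m₁+m₂+m₃ = 2 − 2 + 0 = 0  ✓
triangle: |2−2|=0 ≤ l₃=3 ≤ 2+2=4  ✓
parity: l₁+l₂+l₃ = 7 is odd  ✗

parity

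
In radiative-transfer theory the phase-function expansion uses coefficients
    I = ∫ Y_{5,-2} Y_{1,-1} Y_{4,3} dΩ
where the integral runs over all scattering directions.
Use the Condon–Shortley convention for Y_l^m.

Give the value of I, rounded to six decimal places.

0.085055

Rules hold: Σm=0, L=10 even, 4≤4≤6.
N = 11·3·9 = 297
Δ = 2!·8!·0!/11! = 1/495
Racah Σ t=1..1: t=1:−1/576 = -1/576
⇒ 3j(5 1 4; 0 0 0)² = 5/99, sgn -1
Racah Σ t=0..0: t=0:+1/10080 = 1/10080
⇒ 3j(5 1 4; -2 -1 3)² = 1/165, sgn -1
4πI² = N·(3j₀)²·(3jₘ)² = 1/11
I = +1·√(0.0909091/4π) = 0.08505478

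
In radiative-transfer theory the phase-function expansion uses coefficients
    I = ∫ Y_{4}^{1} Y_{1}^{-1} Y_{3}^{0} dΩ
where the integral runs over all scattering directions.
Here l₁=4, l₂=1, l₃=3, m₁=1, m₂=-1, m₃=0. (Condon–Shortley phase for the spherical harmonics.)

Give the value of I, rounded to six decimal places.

-0.194664

m-sum 0 ✓  L=8 even ✓  3≤3≤5 ✓
Π(2lᵢ+1) = 9×3×7 = 189
triangle coeff Δ(4,1,3) = 1/252
Σ_t [1,1]: t=1:−1/36 = -1/36
(3j)²=4/63 [(4 1 3; 0 0 0)], sign=+1
Σ_t [0,0]: t=0:+1/72 = 1/72
(3j)²=5/126 [(4 1 3; 1 -1 0)], sign=-1
⇒ 4πI² = 10/21
I = (-1)√(10/21/(4π)) = -0.19466390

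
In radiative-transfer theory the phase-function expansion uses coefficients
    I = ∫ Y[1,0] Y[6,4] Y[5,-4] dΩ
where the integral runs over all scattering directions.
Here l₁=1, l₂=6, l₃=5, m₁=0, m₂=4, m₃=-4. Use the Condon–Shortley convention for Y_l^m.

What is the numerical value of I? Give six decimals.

m-sum 0 ✓  L=12 even ✓  5≤5≤7 ✓
Π(2lᵢ+1) = 3×13×11 = 429
triangle coeff Δ(1,6,5) = 1/858
Σ_t [1,1]: t=1:−1/14400 = -1/14400
(3j)²=6/143 [(1 6 5; 0 0 0)], sign=+1
Σ_t [1,1]: t=1:−1/362880 = -1/362880
(3j)²=10/429 [(1 6 5; 0 4 -4)], sign=+1
⇒ 4πI² = 60/143
I = (+1)√(60/143/(4π)) = 0.18272698

0.182727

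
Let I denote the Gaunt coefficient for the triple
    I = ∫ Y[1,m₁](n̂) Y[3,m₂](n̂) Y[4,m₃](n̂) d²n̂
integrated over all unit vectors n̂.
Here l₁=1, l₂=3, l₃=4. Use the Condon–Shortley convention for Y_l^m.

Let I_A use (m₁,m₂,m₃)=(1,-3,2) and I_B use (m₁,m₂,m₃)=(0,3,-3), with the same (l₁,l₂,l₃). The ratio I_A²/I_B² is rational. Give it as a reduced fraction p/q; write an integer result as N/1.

Same 1,3,4: normalisation and zero-m 3j drop out of the ratio.
A: Δ: 0! 2! 6! / 9! → 1/252; sum: t=0:+1/1440 = 1/1440; 3j²(1 3 4; 1 -3 2) = Δ·Π!·Σ² = 1/252  (sign +1)
B: Δ: 0! 2! 6! / 9! → 1/252; sum: t=0:+1/720 = 1/720; 3j²(1 3 4; 0 3 -3) = Δ·Π!·Σ² = 1/36  (sign -1)
I_A²/I_B² = (1/252)/(1/36) = 1/7

1/7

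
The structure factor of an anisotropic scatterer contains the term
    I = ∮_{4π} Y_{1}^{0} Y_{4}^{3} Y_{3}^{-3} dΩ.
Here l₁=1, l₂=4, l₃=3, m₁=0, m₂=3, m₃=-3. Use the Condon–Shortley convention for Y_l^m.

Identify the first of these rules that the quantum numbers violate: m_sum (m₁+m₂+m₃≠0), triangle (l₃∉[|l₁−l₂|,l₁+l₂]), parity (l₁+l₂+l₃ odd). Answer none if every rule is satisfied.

none

azimuthal sum: 0 + 3 − 3 = 0  ✓
3 ≤ 3 ≤ 5 (triangle on l)  ✓
L = 1 + 4 + 3 = 8 (even)  ✓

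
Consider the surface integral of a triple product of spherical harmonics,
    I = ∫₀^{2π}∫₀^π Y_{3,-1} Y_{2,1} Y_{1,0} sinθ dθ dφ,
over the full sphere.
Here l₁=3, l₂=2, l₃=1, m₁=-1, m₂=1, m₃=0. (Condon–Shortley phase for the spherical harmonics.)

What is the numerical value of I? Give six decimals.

-0.233597

m-sum 0 ✓  L=6 even ✓  1≤1≤5 ✓
Π(2lᵢ+1) = 7×5×3 = 105
triangle coeff Δ(3,2,1) = 1/105
Σ_t [2,2]: t=2:+1/4 = 1/4
(3j)²=3/35 [(3 2 1; 0 0 0)], sign=-1
Σ_t [3,3]: t=3:−1/6 = -1/6
(3j)²=8/105 [(3 2 1; -1 1 0)], sign=+1
⇒ 4πI² = 24/35
I = (-1)√(24/35/(4π)) = -0.23359668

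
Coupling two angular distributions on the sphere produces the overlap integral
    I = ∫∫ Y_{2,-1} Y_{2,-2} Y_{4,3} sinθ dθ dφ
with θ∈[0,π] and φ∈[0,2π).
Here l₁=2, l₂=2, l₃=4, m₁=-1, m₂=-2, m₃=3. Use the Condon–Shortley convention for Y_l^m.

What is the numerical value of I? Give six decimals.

-0.238414

Rules hold: Σm=0, L=8 even, 0≤4≤4.
N = 5·5·9 = 225
Δ = 0!·4!·4!/9! = 1/630
Racah Σ t=0..0: t=0:+1/16 = 1/16
⇒ 3j(2 2 4; 0 0 0)² = 2/35, sgn +1
Racah Σ t=0..0: t=0:+1/144 = 1/144
⇒ 3j(2 2 4; -1 -2 3)² = 1/18, sgn -1
4πI² = N·(3j₀)²·(3jₘ)² = 5/7
I = -1·√(0.714286/4π) = -0.23841361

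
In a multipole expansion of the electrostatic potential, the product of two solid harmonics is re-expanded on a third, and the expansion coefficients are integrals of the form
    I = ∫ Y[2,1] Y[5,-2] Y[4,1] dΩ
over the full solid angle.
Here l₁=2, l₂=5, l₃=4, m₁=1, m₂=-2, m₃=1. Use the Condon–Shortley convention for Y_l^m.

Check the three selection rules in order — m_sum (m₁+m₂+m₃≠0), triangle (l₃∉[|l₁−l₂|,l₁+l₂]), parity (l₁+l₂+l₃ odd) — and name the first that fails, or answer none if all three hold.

parity

m₁+m₂+m₃ = 1 − 2 + 1 = 0  ✓
triangle: |2−5|=3 ≤ l₃=4 ≤ 2+5=7  ✓
parity: l₁+l₂+l₃ = 11 is odd  ✗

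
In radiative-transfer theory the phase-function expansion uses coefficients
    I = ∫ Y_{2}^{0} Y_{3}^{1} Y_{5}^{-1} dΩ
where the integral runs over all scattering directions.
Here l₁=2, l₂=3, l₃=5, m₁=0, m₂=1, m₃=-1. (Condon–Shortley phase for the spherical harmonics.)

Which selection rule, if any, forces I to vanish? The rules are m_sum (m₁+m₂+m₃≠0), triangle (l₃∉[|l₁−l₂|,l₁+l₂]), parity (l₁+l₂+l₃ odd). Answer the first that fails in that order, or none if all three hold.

none

m₁+m₂+m₃ = 0 + 1 − 1 = 0  ✓
triangle: |2−3|=1 ≤ l₃=5 ≤ 2+3=5  ✓
parity: l₁+l₂+l₃ = 10 is even  ✓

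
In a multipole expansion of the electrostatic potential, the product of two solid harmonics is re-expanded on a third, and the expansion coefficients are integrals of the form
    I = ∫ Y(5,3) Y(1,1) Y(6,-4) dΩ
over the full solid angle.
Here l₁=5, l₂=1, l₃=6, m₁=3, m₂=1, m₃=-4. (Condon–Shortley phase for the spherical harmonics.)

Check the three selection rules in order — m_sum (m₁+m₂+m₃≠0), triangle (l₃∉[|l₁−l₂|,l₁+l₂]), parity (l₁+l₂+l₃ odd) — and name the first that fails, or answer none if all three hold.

none

m₁+m₂+m₃ = 3 + 1 − 4 = 0  ✓
triangle: |5−1|=4 ≤ l₃=6 ≤ 5+1=6  ✓
parity: l₁+l₂+l₃ = 12 is even  ✓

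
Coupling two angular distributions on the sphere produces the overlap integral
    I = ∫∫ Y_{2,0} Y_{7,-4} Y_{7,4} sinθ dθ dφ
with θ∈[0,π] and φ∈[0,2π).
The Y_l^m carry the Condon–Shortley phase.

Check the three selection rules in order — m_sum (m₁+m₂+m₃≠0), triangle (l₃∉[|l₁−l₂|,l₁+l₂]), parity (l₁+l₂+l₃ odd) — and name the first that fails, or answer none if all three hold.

m₁+m₂+m₃ = 0 − 4 + 4 = 0  ✓
triangle: |2−7|=5 ≤ l₃=7 ≤ 2+7=9  ✓
parity: l₁+l₂+l₃ = 16 is even  ✓

none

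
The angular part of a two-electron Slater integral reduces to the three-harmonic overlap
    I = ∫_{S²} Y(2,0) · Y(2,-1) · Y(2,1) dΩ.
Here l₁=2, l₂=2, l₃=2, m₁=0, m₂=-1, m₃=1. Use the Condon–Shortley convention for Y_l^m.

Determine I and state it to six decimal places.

m-sum 0 ✓  L=6 even ✓  0≤2≤4 ✓
Π(2lᵢ+1) = 5×5×5 = 125
triangle coeff Δ(2,2,2) = 1/630
Σ_t [0,2]: t=0:+1/8 t=1:−1/1 t=2:+1/8 = -3/4
(3j)²=2/35 [(2 2 2; 0 0 0)], sign=-1
Σ_t [0,1]: t=0:+1/4 t=1:−1/2 = -1/4
(3j)²=1/70 [(2 2 2; 0 -1 1)], sign=+1
⇒ 4πI² = 5/49
I = (-1)√(5/49/(4π)) = -0.09011188

-0.090112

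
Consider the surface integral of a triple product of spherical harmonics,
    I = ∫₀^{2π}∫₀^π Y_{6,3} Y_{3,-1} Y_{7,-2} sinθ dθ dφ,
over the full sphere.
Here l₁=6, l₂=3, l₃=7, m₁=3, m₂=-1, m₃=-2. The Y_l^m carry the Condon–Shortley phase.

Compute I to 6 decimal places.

Rules hold: Σm=0, L=16 even, 3≤7≤9.
N = 13·7·15 = 1365
Δ = 2!·10!·4!/17! = 1/2042040
Racah Σ t=0..2: t=0:+1/207360 t=1:−1/57600 t=2:+1/207360 = -1/129600
⇒ 3j(6 3 7; 0 0 0)² = 168/12155, sgn +1
Racah Σ t=0..2: t=0:+1/241920 t=1:−1/483840 t=2:+1/17418240 = 37/17418240
⇒ 3j(6 3 7; 3 -1 -2)² = 1369/136136, sgn -1
4πI² = N·(3j₀)²·(3jₘ)² = 86247/454597
I = -1·√(0.189722/4π) = -0.12287224

-0.122872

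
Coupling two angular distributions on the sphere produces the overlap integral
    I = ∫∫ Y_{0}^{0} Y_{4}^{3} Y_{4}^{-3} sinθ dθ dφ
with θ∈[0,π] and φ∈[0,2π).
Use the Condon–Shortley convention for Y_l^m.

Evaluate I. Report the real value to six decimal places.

-0.282095

Rules hold: Σm=0, L=8 even, 4≤4≤4.
N = 1·9·9 = 81
Δ = 0!·0!·8!/9! = 1/9
Racah Σ t=0..0: t=0:+1/576 = 1/576
⇒ 3j(0 4 4; 0 0 0)² = 1/9, sgn +1
Racah Σ t=0..0: t=0:+1/5040 = 1/5040
⇒ 3j(0 4 4; 0 3 -3)² = 1/9, sgn -1
4πI² = N·(3j₀)²·(3jₘ)² = 1/1
I = -1·√(1/4π) = -0.28209479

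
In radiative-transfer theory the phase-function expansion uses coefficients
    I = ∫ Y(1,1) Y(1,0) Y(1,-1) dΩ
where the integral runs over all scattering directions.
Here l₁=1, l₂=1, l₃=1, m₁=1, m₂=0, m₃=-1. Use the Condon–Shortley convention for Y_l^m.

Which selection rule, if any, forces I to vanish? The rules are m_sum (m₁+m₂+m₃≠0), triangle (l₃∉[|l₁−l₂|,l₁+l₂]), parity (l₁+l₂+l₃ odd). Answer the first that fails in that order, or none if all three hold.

azimuthal sum: 1 + 0 − 1 = 0  ✓
0 ≤ 1 ≤ 2 (triangle on l)  ✓
L = 1 + 1 + 1 = 3 (odd)  ✗

parity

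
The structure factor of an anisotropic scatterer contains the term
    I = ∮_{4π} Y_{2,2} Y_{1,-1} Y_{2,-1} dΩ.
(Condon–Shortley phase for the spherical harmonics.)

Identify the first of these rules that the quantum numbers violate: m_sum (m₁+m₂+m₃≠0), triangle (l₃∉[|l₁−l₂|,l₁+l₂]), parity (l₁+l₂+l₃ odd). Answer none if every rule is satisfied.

parity

m₁+m₂+m₃ = 2 − 1 − 1 = 0  ✓
triangle: |2−1|=1 ≤ l₃=2 ≤ 2+1=3  ✓
parity: l₁+l₂+l₃ = 5 is odd  ✗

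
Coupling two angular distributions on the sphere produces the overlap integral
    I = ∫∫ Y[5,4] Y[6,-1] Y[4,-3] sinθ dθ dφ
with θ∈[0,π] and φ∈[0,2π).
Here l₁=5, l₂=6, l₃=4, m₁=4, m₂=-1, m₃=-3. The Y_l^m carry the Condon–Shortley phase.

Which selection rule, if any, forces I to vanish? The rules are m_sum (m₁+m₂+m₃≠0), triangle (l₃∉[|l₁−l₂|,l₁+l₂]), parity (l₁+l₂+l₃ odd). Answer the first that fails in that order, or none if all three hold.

azimuthal sum: 4 − 1 − 3 = 0  ✓
1 ≤ 4 ≤ 11 (triangle on l)  ✓
L = 5 + 6 + 4 = 15 (odd)  ✗

parity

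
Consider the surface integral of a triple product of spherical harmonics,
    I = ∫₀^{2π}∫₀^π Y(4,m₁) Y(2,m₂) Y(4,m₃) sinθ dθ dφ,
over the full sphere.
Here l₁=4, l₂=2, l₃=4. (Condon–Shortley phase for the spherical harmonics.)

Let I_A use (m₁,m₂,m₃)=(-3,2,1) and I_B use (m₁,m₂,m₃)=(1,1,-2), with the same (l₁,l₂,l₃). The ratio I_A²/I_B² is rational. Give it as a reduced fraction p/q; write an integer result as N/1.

14/9

l's match ⇒ only the (l;m) 3-j factors differ between A and B.
A: triangle coeff Δ(4,2,4) = 1/13860; Σ_t [2,2]: t=2:+1/480 = 1/480; (3j)²=3/110 [(4 2 4; -3 2 1)], sign=-1
B: triangle coeff Δ(4,2,4) = 1/13860; Σ_t [1,2]: t=1:−1/96 t=2:+1/240 = -1/160; (3j)²=27/1540 [(4 2 4; 1 1 -2)], sign=-1
I_A²/I_B² = (3/110)/(27/1540) = 14/9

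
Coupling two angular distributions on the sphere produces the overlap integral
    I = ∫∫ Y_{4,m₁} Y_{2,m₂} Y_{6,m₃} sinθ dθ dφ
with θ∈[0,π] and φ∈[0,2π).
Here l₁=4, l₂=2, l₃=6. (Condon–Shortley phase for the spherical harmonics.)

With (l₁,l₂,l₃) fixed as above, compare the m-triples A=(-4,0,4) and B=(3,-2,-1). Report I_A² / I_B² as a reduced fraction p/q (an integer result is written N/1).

Shared (l₁,l₂,l₃)=(4,2,6): N and (l;000)² cancel in I_A²/I_B².
A: Δ = 0!·8!·4!/13! = 1/6435; Racah Σ t=0..0: t=0:+1/161280 = 1/161280; ⇒ 3j(4 2 6; -4 0 4)² = 1/143, sgn +1
B: Δ = 0!·8!·4!/13! = 1/6435; Racah Σ t=0..0: t=0:+1/120960 = 1/120960; ⇒ 3j(4 2 6; 3 -2 -1)² = 1/1287, sgn -1
I_A²/I_B² = (1/143)/(1/1287) = 9/1

9/1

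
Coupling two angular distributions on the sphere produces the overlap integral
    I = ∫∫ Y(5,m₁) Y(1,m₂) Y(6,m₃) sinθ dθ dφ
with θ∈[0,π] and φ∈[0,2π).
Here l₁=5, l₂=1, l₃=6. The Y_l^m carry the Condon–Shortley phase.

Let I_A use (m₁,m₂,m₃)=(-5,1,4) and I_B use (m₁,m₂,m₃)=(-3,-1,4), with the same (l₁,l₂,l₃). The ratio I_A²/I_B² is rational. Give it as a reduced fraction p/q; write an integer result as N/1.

1/45

l's match ⇒ only the (l;m) 3-j factors differ between A and B.
A: triangle coeff Δ(5,1,6) = 1/858; Σ_t [0,0]: t=0:+1/7257600 = 1/7257600; (3j)²=1/858 [(5 1 6; -5 1 4)], sign=+1
B: triangle coeff Δ(5,1,6) = 1/858; Σ_t [0,0]: t=0:+1/161280 = 1/161280; (3j)²=15/286 [(5 1 6; -3 -1 4)], sign=+1
I_A²/I_B² = (1/858)/(15/286) = 1/45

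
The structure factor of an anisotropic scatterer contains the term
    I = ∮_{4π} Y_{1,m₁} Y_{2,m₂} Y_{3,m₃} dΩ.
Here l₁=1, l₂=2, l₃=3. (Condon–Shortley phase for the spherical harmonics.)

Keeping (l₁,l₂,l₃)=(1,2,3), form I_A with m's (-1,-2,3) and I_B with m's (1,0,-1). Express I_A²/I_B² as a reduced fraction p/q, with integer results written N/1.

5/2

l's match ⇒ only the (l;m) 3-j factors differ between A and B.
A: triangle coeff Δ(1,2,3) = 1/105; Σ_t [0,0]: t=0:+1/48 = 1/48; (3j)²=1/7 [(1 2 3; -1 -2 3)], sign=+1
B: triangle coeff Δ(1,2,3) = 1/105; Σ_t [0,0]: t=0:+1/8 = 1/8; (3j)²=2/35 [(1 2 3; 1 0 -1)], sign=+1
I_A²/I_B² = (1/7)/(2/35) = 5/2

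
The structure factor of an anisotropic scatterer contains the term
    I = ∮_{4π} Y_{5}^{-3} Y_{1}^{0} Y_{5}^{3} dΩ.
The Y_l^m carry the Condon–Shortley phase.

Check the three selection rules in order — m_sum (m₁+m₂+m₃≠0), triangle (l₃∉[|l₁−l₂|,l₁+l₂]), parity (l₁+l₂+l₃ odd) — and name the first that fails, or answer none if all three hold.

parity

azimuthal sum: -3 + 0 + 3 = 0  ✓
4 ≤ 5 ≤ 6 (triangle on l)  ✓
L = 5 + 1 + 5 = 11 (odd)  ✗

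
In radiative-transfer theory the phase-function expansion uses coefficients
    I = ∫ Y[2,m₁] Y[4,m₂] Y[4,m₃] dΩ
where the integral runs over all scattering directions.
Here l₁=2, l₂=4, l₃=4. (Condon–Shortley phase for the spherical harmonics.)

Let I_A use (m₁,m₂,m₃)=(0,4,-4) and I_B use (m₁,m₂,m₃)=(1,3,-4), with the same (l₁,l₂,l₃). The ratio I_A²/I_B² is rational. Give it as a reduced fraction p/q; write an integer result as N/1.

Same 2,4,4: normalisation and zero-m 3j drop out of the ratio.
A: Δ: 2! 2! 6! / 11! → 1/13860; sum: t=2:+1/2880 = 1/2880; 3j²(2 4 4; 0 4 -4) = Δ·Π!·Σ² = 28/495  (sign +1)
B: Δ: 2! 2! 6! / 11! → 1/13860; sum: t=1:−1/1440 = -1/1440; 3j²(2 4 4; 1 3 -4) = Δ·Π!·Σ² = 7/165  (sign -1)
I_A²/I_B² = (28/495)/(7/165) = 4/3

4/3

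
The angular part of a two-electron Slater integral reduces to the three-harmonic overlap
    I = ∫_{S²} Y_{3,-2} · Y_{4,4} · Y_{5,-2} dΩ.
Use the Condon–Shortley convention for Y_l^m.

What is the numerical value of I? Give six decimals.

Rules hold: Σm=0, L=12 even, 1≤5≤7.
N = 7·9·11 = 693
Δ = 2!·4!·6!/13! = 1/180180
Racah Σ t=0..2: t=0:+1/576 t=1:−1/144 t=2:+1/576 = -1/288
⇒ 3j(3 4 5; 0 0 0)² = 20/1001, sgn +1
Racah Σ t=2..2: t=2:+1/8640 = 1/8640
⇒ 3j(3 4 5; -2 4 -2)² = 14/1287, sgn -1
4πI² = N·(3j₀)²·(3jₘ)² = 280/1859
I = -1·√(0.150619/4π) = -0.10947990

-0.109480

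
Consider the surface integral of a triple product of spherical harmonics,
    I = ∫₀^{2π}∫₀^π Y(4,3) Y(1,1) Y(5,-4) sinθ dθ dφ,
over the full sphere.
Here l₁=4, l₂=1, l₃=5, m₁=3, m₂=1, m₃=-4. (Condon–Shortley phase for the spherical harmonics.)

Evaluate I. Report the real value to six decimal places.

0.294638

m-sum 0 ✓  L=10 even ✓  3≤5≤5 ✓
Π(2lᵢ+1) = 9×3×11 = 297
triangle coeff Δ(4,1,5) = 1/495
Σ_t [0,0]: t=0:+1/576 = 1/576
(3j)²=5/99 [(4 1 5; 0 0 0)], sign=-1
Σ_t [0,0]: t=0:+1/10080 = 1/10080
(3j)²=4/55 [(4 1 5; 3 1 -4)], sign=-1
⇒ 4πI² = 12/11
I = (+1)√(12/11/(4π)) = 0.29463840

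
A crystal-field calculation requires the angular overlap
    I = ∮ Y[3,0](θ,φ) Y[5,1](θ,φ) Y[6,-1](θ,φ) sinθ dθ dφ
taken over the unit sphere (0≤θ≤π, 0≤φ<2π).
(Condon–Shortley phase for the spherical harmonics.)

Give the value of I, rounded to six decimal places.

-0.123080

Checks pass: Σm=0; 14 even; l₃=6∈[2,8].
(2·3+1)(2·5+1)(2·6+1) = 1001
Δ: 2! 4! 8! / 15! → 1/675675
sum: t=0:+1/8640 t=1:−1/2304 t=2:+1/8640 = -7/34560
3j²(3 5 6; 0 0 0) = Δ·Π!·Σ² = 7/429  (sign -1)
sum: t=0:+1/17280 t=1:−1/2880 t=2:+1/6912 = -1/6912
3j²(3 5 6; 0 1 -1) = Δ·Π!·Σ² = 5/429  (sign +1)
combine: 4πI² = 1001·7/429·5/429 = 245/1287
take √, sign -1: I = -0.12308038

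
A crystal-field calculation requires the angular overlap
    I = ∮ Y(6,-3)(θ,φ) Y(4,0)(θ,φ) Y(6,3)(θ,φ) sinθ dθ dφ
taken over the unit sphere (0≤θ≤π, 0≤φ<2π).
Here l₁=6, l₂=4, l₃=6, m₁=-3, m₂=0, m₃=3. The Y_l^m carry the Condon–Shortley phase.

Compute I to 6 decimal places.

Rules hold: Σm=0, L=16 even, 2≤6≤10.
N = 13·9·13 = 1521
Δ = 4!·8!·4!/17! = 1/15315300
Racah Σ t=0..4: t=0:+1/829440 t=1:−1/25920 t=2:+1/9216 t=3:−1/25920 t=4:+1/829440 = 7/207360
⇒ 3j(6 4 6; 0 0 0)² = 28/2431, sgn +1
Racah Σ t=1..4: t=1:−1/1451520 t=2:+1/80640 t=3:−1/51840 t=4:+1/414720 = -1/193536
⇒ 3j(6 4 6; -3 0 3)² = 81/17017, sgn +1
4πI² = N·(3j₀)²·(3jₘ)² = 2916/34969
I = +1·√(0.0833881/4π) = 0.08146053

0.081461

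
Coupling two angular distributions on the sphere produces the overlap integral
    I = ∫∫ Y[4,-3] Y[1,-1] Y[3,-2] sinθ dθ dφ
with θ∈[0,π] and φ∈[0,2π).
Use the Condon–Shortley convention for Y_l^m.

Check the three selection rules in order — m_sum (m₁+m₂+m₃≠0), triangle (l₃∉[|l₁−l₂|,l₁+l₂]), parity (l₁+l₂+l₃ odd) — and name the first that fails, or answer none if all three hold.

m_sum

azimuthal sum: -3 − 1 − 2 = -6  ✗
3 ≤ 3 ≤ 5 (triangle on l)
L = 4 + 1 + 3 = 8 (even)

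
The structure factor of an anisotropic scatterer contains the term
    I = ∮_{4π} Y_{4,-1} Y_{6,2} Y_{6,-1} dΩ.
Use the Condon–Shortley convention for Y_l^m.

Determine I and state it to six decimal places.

Checks pass: Σm=0; 16 even; l₃=6∈[2,10].
(2·4+1)(2·6+1)(2·6+1) = 1521
Δ: 4! 4! 8! / 17! → 1/15315300
sum: t=0:+1/829440 t=1:−1/25920 t=2:+1/9216 t=3:−1/25920 t=4:+1/829440 = 7/207360
3j²(4 6 6; 0 0 0) = Δ·Π!·Σ² = 28/2431  (sign +1)
sum: t=1:−1/725760 t=2:+1/34560 t=3:−1/17280 t=4:+1/82944 = -53/2903040
3j²(4 6 6; -1 2 -1) = Δ·Π!·Σ² = 2809/306306  (sign +1)
combine: 4πI² = 1521·28/2431·2809/306306 = 5618/34969
take √, sign +1: I = 0.11306920

0.113069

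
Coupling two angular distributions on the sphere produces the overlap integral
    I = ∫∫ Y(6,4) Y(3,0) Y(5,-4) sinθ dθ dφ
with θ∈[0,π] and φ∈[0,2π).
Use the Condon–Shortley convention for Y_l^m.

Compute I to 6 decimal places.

Rules hold: Σm=0, L=14 even, 3≤5≤9.
N = 13·7·11 = 1001
Δ = 4!·8!·2!/15! = 1/675675
Racah Σ t=1..3: t=1:−1/8640 t=2:+1/2304 t=3:−1/8640 = 7/34560
⇒ 3j(6 3 5; 0 0 0)² = 7/429, sgn -1
Racah Σ t=1..2: t=1:−1/60480 t=2:+1/161280 = -1/96768
⇒ 3j(6 3 5; 4 0 -4)² = 15/1001, sgn +1
4πI² = N·(3j₀)²·(3jₘ)² = 35/143
I = -1·√(0.244755/4π) = -0.13956004

-0.139560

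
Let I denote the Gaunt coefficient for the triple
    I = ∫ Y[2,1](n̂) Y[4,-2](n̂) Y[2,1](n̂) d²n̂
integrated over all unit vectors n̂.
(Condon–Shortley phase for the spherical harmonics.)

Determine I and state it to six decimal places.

0.254875

Rules hold: Σm=0, L=8 even, 2≤2≤6.
N = 5·9·5 = 225
Δ = 4!·0!·4!/9! = 1/630
Racah Σ t=2..2: t=2:+1/16 = 1/16
⇒ 3j(2 4 2; 0 0 0)² = 2/35, sgn +1
Racah Σ t=1..1: t=1:−1/36 = -1/36
⇒ 3j(2 4 2; 1 -2 1)² = 4/63, sgn +1
4πI² = N·(3j₀)²·(3jₘ)² = 40/49
I = +1·√(0.816327/4π) = 0.25487487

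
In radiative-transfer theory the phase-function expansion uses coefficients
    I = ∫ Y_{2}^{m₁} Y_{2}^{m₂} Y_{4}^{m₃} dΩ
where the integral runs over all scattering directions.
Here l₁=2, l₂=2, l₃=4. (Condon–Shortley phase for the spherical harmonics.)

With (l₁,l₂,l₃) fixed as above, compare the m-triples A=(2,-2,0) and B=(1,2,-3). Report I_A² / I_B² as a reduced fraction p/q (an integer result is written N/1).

l's match ⇒ only the (l;m) 3-j factors differ between A and B.
A: triangle coeff Δ(2,2,4) = 1/630; Σ_t [0,0]: t=0:+1/576 = 1/576; (3j)²=1/630 [(2 2 4; 2 -2 0)], sign=+1
B: triangle coeff Δ(2,2,4) = 1/630; Σ_t [0,0]: t=0:+1/144 = 1/144; (3j)²=1/18 [(2 2 4; 1 2 -3)], sign=-1
I_A²/I_B² = (1/630)/(1/18) = 1/35

1/35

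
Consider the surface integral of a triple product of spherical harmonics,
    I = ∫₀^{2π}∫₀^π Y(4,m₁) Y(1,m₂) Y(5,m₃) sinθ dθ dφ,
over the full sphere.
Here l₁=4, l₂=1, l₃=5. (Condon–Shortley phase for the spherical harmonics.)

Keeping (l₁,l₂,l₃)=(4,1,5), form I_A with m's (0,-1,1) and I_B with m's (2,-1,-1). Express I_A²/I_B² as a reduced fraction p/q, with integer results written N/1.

5/2

Shared (l₁,l₂,l₃)=(4,1,5): N and (l;000)² cancel in I_A²/I_B².
A: Δ = 0!·8!·2!/11! = 1/495; Racah Σ t=0..0: t=0:+1/1152 = 1/1152; ⇒ 3j(4 1 5; 0 -1 1)² = 1/33, sgn +1
B: Δ = 0!·8!·2!/11! = 1/495; Racah Σ t=0..0: t=0:+1/2880 = 1/2880; ⇒ 3j(4 1 5; 2 -1 -1)² = 2/165, sgn +1
I_A²/I_B² = (1/33)/(2/165) = 5/2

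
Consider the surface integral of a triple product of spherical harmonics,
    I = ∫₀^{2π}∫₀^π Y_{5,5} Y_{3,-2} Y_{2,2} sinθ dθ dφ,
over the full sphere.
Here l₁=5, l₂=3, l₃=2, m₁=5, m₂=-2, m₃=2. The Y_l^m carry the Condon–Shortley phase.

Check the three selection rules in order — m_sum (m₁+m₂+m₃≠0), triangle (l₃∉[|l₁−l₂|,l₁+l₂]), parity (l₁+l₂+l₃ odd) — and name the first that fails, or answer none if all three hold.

m_sum

Σmᵢ = 5  ✗
l₃∈[|l₁−l₂|,l₁+l₂]=[2,8], have l₃=2
Σlᵢ = 10 ⇒ even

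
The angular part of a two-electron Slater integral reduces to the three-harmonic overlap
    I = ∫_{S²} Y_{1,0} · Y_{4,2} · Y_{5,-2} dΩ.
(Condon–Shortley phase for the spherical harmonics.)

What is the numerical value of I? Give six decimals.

Rules hold: Σm=0, L=10 even, 3≤5≤5.
N = 3·9·11 = 297
Δ = 0!·2!·8!/11! = 1/495
Racah Σ t=0..0: t=0:+1/576 = 1/576
⇒ 3j(1 4 5; 0 0 0)² = 5/99, sgn -1
Racah Σ t=0..0: t=0:+1/1440 = 1/1440
⇒ 3j(1 4 5; 0 2 -2)² = 7/165, sgn -1
4πI² = N·(3j₀)²·(3jₘ)² = 7/11
I = +1·√(0.636364/4π) = 0.22503380

0.225034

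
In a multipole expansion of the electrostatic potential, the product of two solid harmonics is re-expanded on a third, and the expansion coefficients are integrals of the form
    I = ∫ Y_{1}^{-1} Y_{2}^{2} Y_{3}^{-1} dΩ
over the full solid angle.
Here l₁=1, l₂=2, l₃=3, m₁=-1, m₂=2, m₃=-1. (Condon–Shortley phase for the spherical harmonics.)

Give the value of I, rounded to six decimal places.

Rules hold: Σm=0, L=6 even, 1≤3≤3.
N = 3·5·7 = 105
Δ = 0!·2!·4!/7! = 1/105
Racah Σ t=0..0: t=0:+1/4 = 1/4
⇒ 3j(1 2 3; 0 0 0)² = 3/35, sgn -1
Racah Σ t=0..0: t=0:+1/48 = 1/48
⇒ 3j(1 2 3; -1 2 -1)² = 1/105, sgn +1
4πI² = N·(3j₀)²·(3jₘ)² = 3/35
I = -1·√(0.0857143/4π) = -0.08258890

-0.082589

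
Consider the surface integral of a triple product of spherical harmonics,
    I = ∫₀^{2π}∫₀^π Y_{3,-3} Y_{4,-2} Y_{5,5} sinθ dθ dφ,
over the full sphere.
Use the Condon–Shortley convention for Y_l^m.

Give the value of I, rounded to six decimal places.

0.138791

Rules hold: Σm=0, L=12 even, 1≤5≤7.
N = 7·9·11 = 693
Δ = 2!·4!·6!/13! = 1/180180
Racah Σ t=0..2: t=0:+1/576 t=1:−1/144 t=2:+1/576 = -1/288
⇒ 3j(3 4 5; 0 0 0)² = 20/1001, sgn +1
Racah Σ t=2..2: t=2:+1/34560 = 1/34560
⇒ 3j(3 4 5; -3 -2 5)² = 5/286, sgn +1
4πI² = N·(3j₀)²·(3jₘ)² = 450/1859
I = +1·√(0.242066/4π) = 0.13879110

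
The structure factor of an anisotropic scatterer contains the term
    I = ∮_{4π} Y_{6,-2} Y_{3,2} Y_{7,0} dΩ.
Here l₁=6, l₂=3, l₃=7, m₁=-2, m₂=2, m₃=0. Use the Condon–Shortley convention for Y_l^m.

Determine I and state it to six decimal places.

Checks pass: Σm=0; 16 even; l₃=7∈[3,9].
(2·6+1)(2·3+1)(2·7+1) = 1365
Δ: 2! 10! 4! / 17! → 1/2042040
sum: t=0:+1/207360 t=1:−1/57600 t=2:+1/207360 = -1/129600
3j²(6 3 7; 0 0 0) = Δ·Π!·Σ² = 168/12155  (sign +1)
sum: t=1:−1/725760 t=2:+1/207360 = 1/290304
3j²(6 3 7; -2 2 0) = Δ·Π!·Σ² = 125/7293  (sign -1)
combine: 4πI² = 1365·168/12155·125/7293 = 147000/454597
take √, sign -1: I = -0.16041333

-0.160413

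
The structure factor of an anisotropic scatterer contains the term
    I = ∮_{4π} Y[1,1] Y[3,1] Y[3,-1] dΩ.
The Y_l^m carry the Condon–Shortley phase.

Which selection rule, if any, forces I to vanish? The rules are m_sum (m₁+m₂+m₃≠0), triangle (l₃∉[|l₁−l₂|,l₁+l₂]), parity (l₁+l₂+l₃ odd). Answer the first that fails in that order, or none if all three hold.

m_sum

Σmᵢ = 1  ✗
l₃∈[|l₁−l₂|,l₁+l₂]=[2,4], have l₃=3
Σlᵢ = 7 ⇒ odd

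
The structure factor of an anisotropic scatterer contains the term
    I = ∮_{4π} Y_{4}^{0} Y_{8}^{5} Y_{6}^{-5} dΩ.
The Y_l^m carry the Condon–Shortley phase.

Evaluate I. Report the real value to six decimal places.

0.168053

Checks pass: Σm=0; 18 even; l₃=6∈[4,12].
(2·4+1)(2·8+1)(2·6+1) = 1989
Δ: 6! 2! 10! / 19! → 1/23279256
sum: t=2:+1/1658880 t=3:−1/518400 t=4:+1/1658880 = -1/1382400
3j²(4 8 6; 0 0 0) = Δ·Π!·Σ² = 504/46189  (sign -1)
sum: t=3:−1/130636800 t=4:+1/34836480 = 11/522547200
3j²(4 8 6; 0 5 -5) = Δ·Π!·Σ² = 1331/81396  (sign -1)
combine: 4πI² = 1989·504/46189·1331/81396 = 2178/6137
take √, sign +1: I = 0.16805287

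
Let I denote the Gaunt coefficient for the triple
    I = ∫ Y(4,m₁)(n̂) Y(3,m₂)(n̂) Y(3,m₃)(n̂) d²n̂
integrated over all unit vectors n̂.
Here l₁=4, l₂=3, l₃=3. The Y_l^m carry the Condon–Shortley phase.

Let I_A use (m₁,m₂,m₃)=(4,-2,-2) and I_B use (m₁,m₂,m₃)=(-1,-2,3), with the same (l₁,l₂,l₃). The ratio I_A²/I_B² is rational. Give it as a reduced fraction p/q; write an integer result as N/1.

7/3

Shared (l₁,l₂,l₃)=(4,3,3): N and (l;000)² cancel in I_A²/I_B².
A: Δ = 4!·4!·2!/11! = 1/34650; Racah Σ t=0..0: t=0:+1/576 = 1/576; ⇒ 3j(4 3 3; 4 -2 -2)² = 5/99, sgn -1
B: Δ = 4!·4!·2!/11! = 1/34650; Racah Σ t=1..1: t=1:−1/288 = -1/288; ⇒ 3j(4 3 3; -1 -2 3)² = 5/231, sgn -1
I_A²/I_B² = (5/99)/(5/231) = 7/3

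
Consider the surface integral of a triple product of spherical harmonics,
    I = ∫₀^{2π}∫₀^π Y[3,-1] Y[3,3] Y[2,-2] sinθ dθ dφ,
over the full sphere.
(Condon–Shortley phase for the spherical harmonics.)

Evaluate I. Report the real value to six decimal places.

0.132981

m-sum 0 ✓  L=8 even ✓  0≤2≤6 ✓
Π(2lᵢ+1) = 7×7×5 = 245
triangle coeff Δ(3,3,2) = 1/3780
Σ_t [1,3]: t=1:−1/24 t=2:+1/4 t=3:−1/24 = 1/6
(3j)²=4/105 [(3 3 2; 0 0 0)], sign=+1
Σ_t [4,4]: t=4:+1/96 = 1/96
(3j)²=1/42 [(3 3 2; -1 3 -2)], sign=+1
⇒ 4πI² = 2/9
I = (+1)√(2/9/(4π)) = 0.13298076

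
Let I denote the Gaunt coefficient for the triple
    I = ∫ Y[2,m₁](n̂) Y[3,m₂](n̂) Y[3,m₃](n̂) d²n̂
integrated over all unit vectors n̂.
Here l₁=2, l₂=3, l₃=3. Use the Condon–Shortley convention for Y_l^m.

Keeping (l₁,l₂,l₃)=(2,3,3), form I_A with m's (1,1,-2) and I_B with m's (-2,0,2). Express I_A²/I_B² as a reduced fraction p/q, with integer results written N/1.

Shared (l₁,l₂,l₃)=(2,3,3): N and (l;000)² cancel in I_A²/I_B².
A: Δ = 2!·2!·4!/9! = 1/3780; Racah Σ t=0..1: t=0:+1/48 t=1:−1/12 = -1/16; ⇒ 3j(2 3 3; 1 1 -2)² = 1/28, sgn +1
B: Δ = 2!·2!·4!/9! = 1/3780; Racah Σ t=2..2: t=2:+1/24 = 1/24; ⇒ 3j(2 3 3; -2 0 2)² = 1/21, sgn -1
I_A²/I_B² = (1/28)/(1/21) = 3/4

3/4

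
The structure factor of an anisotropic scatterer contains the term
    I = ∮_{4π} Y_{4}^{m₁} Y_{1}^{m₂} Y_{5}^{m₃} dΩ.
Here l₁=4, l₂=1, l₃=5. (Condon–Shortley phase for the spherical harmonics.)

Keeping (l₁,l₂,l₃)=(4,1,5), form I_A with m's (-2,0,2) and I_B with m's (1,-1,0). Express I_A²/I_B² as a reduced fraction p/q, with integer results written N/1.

21/10

Shared (l₁,l₂,l₃)=(4,1,5): N and (l;000)² cancel in I_A²/I_B².
A: Δ = 0!·8!·2!/11! = 1/495; Racah Σ t=0..0: t=0:+1/1440 = 1/1440; ⇒ 3j(4 1 5; -2 0 2)² = 7/165, sgn -1
B: Δ = 0!·8!·2!/11! = 1/495; Racah Σ t=0..0: t=0:+1/1440 = 1/1440; ⇒ 3j(4 1 5; 1 -1 0)² = 2/99, sgn -1
I_A²/I_B² = (7/165)/(2/99) = 21/10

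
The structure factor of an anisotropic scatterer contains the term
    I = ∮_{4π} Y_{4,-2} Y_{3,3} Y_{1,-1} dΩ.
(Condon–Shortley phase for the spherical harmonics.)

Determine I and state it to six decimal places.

m-sum 0 ✓  L=8 even ✓  1≤1≤7 ✓
Π(2lᵢ+1) = 9×7×3 = 189
triangle coeff Δ(4,3,1) = 1/252
Σ_t [3,3]: t=3:−1/36 = -1/36
(3j)²=4/63 [(4 3 1; 0 0 0)], sign=+1
Σ_t [6,6]: t=6:+1/1440 = 1/1440
(3j)²=1/252 [(4 3 1; -2 3 -1)], sign=+1
⇒ 4πI² = 1/21
I = (+1)√(1/21/(4π)) = 0.06155813

0.061558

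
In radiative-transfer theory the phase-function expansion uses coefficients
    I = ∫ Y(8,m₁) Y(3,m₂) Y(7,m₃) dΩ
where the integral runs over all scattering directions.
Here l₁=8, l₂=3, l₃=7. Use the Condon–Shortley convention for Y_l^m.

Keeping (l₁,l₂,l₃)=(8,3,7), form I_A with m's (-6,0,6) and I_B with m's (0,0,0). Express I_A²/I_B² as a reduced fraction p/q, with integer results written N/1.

169/112

Same 8,3,7: normalisation and zero-m 3j drop out of the ratio.
A: Δ: 4! 12! 2! / 19! → 1/5290740; sum: t=2:+1/1916006400 t=3:−1/479001600 = -1/638668800; 3j²(8 3 7; -6 0 6) = Δ·Π!·Σ² = 117/6460  (sign +1)
B: Δ: 4! 12! 2! / 19! → 1/5290740; sum: t=1:−1/7257600 t=2:+1/2073600 t=3:−1/7257600 = 1/4838400; 3j²(8 3 7; 0 0 0) = Δ·Π!·Σ² = 252/20995  (sign -1)
I_A²/I_B² = (117/6460)/(252/20995) = 169/112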